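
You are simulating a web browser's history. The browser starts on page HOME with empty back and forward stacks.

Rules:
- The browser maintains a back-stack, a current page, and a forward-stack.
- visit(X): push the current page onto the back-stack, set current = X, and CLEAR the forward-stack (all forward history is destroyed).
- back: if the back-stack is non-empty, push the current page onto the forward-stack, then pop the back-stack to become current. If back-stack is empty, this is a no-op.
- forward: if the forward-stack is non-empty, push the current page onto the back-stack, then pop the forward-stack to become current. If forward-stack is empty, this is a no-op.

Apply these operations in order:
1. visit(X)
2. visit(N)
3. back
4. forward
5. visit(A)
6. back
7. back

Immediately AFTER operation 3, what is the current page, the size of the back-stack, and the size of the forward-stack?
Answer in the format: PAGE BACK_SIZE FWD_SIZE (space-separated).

After 1 (visit(X)): cur=X back=1 fwd=0
After 2 (visit(N)): cur=N back=2 fwd=0
After 3 (back): cur=X back=1 fwd=1

X 1 1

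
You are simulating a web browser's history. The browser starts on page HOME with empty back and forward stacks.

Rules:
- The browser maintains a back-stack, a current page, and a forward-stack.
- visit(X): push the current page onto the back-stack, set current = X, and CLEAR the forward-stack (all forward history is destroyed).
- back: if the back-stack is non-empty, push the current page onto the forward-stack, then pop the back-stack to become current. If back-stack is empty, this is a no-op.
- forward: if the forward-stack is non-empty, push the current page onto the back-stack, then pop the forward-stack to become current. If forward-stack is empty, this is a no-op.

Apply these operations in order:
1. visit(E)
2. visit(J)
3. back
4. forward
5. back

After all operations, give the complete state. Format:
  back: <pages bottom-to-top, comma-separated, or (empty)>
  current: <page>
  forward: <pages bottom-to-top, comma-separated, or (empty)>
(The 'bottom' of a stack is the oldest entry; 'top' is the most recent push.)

Answer: back: HOME
current: E
forward: J

Derivation:
After 1 (visit(E)): cur=E back=1 fwd=0
After 2 (visit(J)): cur=J back=2 fwd=0
After 3 (back): cur=E back=1 fwd=1
After 4 (forward): cur=J back=2 fwd=0
After 5 (back): cur=E back=1 fwd=1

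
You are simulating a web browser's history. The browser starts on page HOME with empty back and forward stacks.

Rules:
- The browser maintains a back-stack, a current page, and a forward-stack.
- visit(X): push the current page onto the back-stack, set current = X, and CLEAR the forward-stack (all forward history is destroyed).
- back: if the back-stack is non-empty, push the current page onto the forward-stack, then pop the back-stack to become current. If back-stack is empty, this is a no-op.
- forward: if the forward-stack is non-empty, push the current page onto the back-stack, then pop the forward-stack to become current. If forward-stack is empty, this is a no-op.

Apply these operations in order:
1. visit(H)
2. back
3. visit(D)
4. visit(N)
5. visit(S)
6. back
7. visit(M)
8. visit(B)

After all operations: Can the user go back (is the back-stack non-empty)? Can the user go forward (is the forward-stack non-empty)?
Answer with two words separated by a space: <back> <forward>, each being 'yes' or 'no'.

After 1 (visit(H)): cur=H back=1 fwd=0
After 2 (back): cur=HOME back=0 fwd=1
After 3 (visit(D)): cur=D back=1 fwd=0
After 4 (visit(N)): cur=N back=2 fwd=0
After 5 (visit(S)): cur=S back=3 fwd=0
After 6 (back): cur=N back=2 fwd=1
After 7 (visit(M)): cur=M back=3 fwd=0
After 8 (visit(B)): cur=B back=4 fwd=0

Answer: yes no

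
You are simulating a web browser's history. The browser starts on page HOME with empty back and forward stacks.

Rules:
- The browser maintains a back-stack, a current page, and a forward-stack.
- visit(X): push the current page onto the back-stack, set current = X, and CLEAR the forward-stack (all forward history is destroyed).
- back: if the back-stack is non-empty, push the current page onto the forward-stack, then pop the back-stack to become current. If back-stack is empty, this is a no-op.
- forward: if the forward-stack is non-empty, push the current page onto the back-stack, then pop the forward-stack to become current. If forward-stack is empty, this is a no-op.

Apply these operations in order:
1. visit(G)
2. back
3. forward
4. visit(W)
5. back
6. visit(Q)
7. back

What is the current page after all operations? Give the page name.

After 1 (visit(G)): cur=G back=1 fwd=0
After 2 (back): cur=HOME back=0 fwd=1
After 3 (forward): cur=G back=1 fwd=0
After 4 (visit(W)): cur=W back=2 fwd=0
After 5 (back): cur=G back=1 fwd=1
After 6 (visit(Q)): cur=Q back=2 fwd=0
After 7 (back): cur=G back=1 fwd=1

Answer: G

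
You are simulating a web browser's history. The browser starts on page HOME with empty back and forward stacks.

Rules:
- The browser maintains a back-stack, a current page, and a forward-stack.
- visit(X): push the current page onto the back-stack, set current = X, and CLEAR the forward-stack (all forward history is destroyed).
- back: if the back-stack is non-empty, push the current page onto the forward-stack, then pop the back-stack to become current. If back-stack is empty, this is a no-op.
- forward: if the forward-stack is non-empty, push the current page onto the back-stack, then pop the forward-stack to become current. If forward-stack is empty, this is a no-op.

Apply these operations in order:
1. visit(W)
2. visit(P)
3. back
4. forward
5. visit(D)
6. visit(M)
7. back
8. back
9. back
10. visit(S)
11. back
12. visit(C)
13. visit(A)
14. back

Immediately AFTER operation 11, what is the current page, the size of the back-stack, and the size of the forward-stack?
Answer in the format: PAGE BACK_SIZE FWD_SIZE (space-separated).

After 1 (visit(W)): cur=W back=1 fwd=0
After 2 (visit(P)): cur=P back=2 fwd=0
After 3 (back): cur=W back=1 fwd=1
After 4 (forward): cur=P back=2 fwd=0
After 5 (visit(D)): cur=D back=3 fwd=0
After 6 (visit(M)): cur=M back=4 fwd=0
After 7 (back): cur=D back=3 fwd=1
After 8 (back): cur=P back=2 fwd=2
After 9 (back): cur=W back=1 fwd=3
After 10 (visit(S)): cur=S back=2 fwd=0
After 11 (back): cur=W back=1 fwd=1

W 1 1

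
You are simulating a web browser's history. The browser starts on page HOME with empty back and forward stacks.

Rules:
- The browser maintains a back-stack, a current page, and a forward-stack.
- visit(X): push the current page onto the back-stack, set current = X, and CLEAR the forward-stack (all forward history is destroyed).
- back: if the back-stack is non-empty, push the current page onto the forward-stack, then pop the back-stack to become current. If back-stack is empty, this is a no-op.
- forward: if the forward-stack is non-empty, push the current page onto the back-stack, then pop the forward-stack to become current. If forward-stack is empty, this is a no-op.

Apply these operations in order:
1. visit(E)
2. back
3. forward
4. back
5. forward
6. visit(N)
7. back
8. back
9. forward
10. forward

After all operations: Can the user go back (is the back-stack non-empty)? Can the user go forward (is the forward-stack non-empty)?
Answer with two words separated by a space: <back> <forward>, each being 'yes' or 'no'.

Answer: yes no

Derivation:
After 1 (visit(E)): cur=E back=1 fwd=0
After 2 (back): cur=HOME back=0 fwd=1
After 3 (forward): cur=E back=1 fwd=0
After 4 (back): cur=HOME back=0 fwd=1
After 5 (forward): cur=E back=1 fwd=0
After 6 (visit(N)): cur=N back=2 fwd=0
After 7 (back): cur=E back=1 fwd=1
After 8 (back): cur=HOME back=0 fwd=2
After 9 (forward): cur=E back=1 fwd=1
After 10 (forward): cur=N back=2 fwd=0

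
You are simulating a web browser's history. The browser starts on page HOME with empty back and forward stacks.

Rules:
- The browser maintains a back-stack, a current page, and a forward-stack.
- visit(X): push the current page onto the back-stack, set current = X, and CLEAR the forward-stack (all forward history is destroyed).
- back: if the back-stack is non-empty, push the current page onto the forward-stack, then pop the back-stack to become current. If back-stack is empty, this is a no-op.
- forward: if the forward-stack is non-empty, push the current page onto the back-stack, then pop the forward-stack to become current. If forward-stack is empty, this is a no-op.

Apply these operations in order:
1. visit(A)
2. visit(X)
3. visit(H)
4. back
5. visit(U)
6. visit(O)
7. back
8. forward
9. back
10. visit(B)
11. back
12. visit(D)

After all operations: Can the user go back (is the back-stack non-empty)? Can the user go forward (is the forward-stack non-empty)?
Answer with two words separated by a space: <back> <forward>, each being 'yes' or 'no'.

Answer: yes no

Derivation:
After 1 (visit(A)): cur=A back=1 fwd=0
After 2 (visit(X)): cur=X back=2 fwd=0
After 3 (visit(H)): cur=H back=3 fwd=0
After 4 (back): cur=X back=2 fwd=1
After 5 (visit(U)): cur=U back=3 fwd=0
After 6 (visit(O)): cur=O back=4 fwd=0
After 7 (back): cur=U back=3 fwd=1
After 8 (forward): cur=O back=4 fwd=0
After 9 (back): cur=U back=3 fwd=1
After 10 (visit(B)): cur=B back=4 fwd=0
After 11 (back): cur=U back=3 fwd=1
After 12 (visit(D)): cur=D back=4 fwd=0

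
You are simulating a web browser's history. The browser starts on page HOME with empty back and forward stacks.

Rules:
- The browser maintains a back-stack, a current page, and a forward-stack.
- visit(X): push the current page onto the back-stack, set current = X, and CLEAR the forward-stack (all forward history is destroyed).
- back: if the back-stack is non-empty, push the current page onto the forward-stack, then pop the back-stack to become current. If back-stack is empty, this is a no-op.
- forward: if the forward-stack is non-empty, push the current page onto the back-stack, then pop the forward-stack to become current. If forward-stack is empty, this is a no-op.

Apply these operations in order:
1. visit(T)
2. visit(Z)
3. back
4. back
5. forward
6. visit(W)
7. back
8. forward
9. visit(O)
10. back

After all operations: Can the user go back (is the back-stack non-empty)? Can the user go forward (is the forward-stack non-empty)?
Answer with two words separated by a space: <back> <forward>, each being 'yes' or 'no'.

After 1 (visit(T)): cur=T back=1 fwd=0
After 2 (visit(Z)): cur=Z back=2 fwd=0
After 3 (back): cur=T back=1 fwd=1
After 4 (back): cur=HOME back=0 fwd=2
After 5 (forward): cur=T back=1 fwd=1
After 6 (visit(W)): cur=W back=2 fwd=0
After 7 (back): cur=T back=1 fwd=1
After 8 (forward): cur=W back=2 fwd=0
After 9 (visit(O)): cur=O back=3 fwd=0
After 10 (back): cur=W back=2 fwd=1

Answer: yes yes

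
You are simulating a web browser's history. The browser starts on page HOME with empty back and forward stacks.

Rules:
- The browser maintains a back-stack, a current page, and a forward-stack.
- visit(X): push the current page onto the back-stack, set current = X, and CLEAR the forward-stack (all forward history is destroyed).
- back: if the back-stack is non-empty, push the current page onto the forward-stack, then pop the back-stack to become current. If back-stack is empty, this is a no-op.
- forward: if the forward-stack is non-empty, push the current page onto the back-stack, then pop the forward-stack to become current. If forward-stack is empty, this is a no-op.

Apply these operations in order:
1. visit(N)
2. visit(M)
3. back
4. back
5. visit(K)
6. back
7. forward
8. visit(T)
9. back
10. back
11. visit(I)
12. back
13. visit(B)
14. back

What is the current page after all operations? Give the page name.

After 1 (visit(N)): cur=N back=1 fwd=0
After 2 (visit(M)): cur=M back=2 fwd=0
After 3 (back): cur=N back=1 fwd=1
After 4 (back): cur=HOME back=0 fwd=2
After 5 (visit(K)): cur=K back=1 fwd=0
After 6 (back): cur=HOME back=0 fwd=1
After 7 (forward): cur=K back=1 fwd=0
After 8 (visit(T)): cur=T back=2 fwd=0
After 9 (back): cur=K back=1 fwd=1
After 10 (back): cur=HOME back=0 fwd=2
After 11 (visit(I)): cur=I back=1 fwd=0
After 12 (back): cur=HOME back=0 fwd=1
After 13 (visit(B)): cur=B back=1 fwd=0
After 14 (back): cur=HOME back=0 fwd=1

Answer: HOME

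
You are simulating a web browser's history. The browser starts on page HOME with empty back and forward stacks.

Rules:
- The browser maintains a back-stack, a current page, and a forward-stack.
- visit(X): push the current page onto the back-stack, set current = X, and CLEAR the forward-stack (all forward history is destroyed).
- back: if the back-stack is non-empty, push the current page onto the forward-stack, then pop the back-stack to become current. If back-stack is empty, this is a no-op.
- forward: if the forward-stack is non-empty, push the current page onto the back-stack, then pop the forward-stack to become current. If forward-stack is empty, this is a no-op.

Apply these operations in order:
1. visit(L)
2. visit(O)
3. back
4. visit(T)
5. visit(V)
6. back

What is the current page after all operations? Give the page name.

Answer: T

Derivation:
After 1 (visit(L)): cur=L back=1 fwd=0
After 2 (visit(O)): cur=O back=2 fwd=0
After 3 (back): cur=L back=1 fwd=1
After 4 (visit(T)): cur=T back=2 fwd=0
After 5 (visit(V)): cur=V back=3 fwd=0
After 6 (back): cur=T back=2 fwd=1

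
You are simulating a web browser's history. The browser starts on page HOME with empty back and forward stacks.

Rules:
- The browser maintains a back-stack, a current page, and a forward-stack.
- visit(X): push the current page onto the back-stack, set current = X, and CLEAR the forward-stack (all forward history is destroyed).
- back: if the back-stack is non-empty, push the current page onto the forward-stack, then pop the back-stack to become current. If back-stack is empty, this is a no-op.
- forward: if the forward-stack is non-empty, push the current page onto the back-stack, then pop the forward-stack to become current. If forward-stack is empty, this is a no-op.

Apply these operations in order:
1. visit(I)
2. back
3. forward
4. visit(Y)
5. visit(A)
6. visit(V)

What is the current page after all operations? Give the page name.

After 1 (visit(I)): cur=I back=1 fwd=0
After 2 (back): cur=HOME back=0 fwd=1
After 3 (forward): cur=I back=1 fwd=0
After 4 (visit(Y)): cur=Y back=2 fwd=0
After 5 (visit(A)): cur=A back=3 fwd=0
After 6 (visit(V)): cur=V back=4 fwd=0

Answer: V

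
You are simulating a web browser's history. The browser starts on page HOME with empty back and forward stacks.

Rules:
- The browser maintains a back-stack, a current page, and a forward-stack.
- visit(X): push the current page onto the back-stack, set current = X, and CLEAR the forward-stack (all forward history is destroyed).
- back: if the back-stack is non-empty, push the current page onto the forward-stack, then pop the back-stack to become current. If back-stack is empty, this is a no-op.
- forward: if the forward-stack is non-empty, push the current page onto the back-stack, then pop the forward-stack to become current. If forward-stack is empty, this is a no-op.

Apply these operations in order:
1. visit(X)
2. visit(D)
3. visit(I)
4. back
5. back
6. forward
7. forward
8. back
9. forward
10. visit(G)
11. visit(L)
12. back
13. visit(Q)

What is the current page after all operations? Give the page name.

After 1 (visit(X)): cur=X back=1 fwd=0
After 2 (visit(D)): cur=D back=2 fwd=0
After 3 (visit(I)): cur=I back=3 fwd=0
After 4 (back): cur=D back=2 fwd=1
After 5 (back): cur=X back=1 fwd=2
After 6 (forward): cur=D back=2 fwd=1
After 7 (forward): cur=I back=3 fwd=0
After 8 (back): cur=D back=2 fwd=1
After 9 (forward): cur=I back=3 fwd=0
After 10 (visit(G)): cur=G back=4 fwd=0
After 11 (visit(L)): cur=L back=5 fwd=0
After 12 (back): cur=G back=4 fwd=1
After 13 (visit(Q)): cur=Q back=5 fwd=0

Answer: Q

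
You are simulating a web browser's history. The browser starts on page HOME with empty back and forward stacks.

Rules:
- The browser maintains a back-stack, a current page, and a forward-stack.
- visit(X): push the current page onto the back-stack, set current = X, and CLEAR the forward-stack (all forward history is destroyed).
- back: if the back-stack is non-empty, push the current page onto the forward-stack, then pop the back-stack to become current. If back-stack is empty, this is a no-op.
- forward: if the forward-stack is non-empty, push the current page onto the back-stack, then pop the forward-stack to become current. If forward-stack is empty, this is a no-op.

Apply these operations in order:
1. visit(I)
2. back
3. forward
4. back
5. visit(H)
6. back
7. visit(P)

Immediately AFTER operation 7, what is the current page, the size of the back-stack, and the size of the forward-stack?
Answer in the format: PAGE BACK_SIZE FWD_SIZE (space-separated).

After 1 (visit(I)): cur=I back=1 fwd=0
After 2 (back): cur=HOME back=0 fwd=1
After 3 (forward): cur=I back=1 fwd=0
After 4 (back): cur=HOME back=0 fwd=1
After 5 (visit(H)): cur=H back=1 fwd=0
After 6 (back): cur=HOME back=0 fwd=1
After 7 (visit(P)): cur=P back=1 fwd=0

P 1 0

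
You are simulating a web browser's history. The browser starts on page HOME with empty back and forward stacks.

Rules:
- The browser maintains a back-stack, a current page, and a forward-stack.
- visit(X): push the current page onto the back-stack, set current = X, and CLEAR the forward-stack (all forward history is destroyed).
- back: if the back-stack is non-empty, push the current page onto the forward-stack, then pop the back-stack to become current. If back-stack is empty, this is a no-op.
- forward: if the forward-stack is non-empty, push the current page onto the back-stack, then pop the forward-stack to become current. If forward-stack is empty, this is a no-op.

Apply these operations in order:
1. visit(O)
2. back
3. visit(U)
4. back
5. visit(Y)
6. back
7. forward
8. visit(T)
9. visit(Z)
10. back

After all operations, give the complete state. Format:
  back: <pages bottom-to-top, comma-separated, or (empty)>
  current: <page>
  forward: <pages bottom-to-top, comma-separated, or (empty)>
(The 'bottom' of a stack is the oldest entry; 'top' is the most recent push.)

After 1 (visit(O)): cur=O back=1 fwd=0
After 2 (back): cur=HOME back=0 fwd=1
After 3 (visit(U)): cur=U back=1 fwd=0
After 4 (back): cur=HOME back=0 fwd=1
After 5 (visit(Y)): cur=Y back=1 fwd=0
After 6 (back): cur=HOME back=0 fwd=1
After 7 (forward): cur=Y back=1 fwd=0
After 8 (visit(T)): cur=T back=2 fwd=0
After 9 (visit(Z)): cur=Z back=3 fwd=0
After 10 (back): cur=T back=2 fwd=1

Answer: back: HOME,Y
current: T
forward: Z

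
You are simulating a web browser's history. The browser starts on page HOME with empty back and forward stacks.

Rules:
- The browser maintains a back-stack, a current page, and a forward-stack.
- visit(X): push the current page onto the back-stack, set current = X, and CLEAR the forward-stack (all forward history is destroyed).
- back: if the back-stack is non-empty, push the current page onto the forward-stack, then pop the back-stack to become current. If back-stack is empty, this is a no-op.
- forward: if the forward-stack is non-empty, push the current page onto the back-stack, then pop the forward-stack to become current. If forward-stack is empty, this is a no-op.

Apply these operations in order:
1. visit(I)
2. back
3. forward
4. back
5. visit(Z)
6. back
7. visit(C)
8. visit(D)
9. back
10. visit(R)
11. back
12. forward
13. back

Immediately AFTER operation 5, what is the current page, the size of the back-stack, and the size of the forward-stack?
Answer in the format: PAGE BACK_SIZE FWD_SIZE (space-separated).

After 1 (visit(I)): cur=I back=1 fwd=0
After 2 (back): cur=HOME back=0 fwd=1
After 3 (forward): cur=I back=1 fwd=0
After 4 (back): cur=HOME back=0 fwd=1
After 5 (visit(Z)): cur=Z back=1 fwd=0

Z 1 0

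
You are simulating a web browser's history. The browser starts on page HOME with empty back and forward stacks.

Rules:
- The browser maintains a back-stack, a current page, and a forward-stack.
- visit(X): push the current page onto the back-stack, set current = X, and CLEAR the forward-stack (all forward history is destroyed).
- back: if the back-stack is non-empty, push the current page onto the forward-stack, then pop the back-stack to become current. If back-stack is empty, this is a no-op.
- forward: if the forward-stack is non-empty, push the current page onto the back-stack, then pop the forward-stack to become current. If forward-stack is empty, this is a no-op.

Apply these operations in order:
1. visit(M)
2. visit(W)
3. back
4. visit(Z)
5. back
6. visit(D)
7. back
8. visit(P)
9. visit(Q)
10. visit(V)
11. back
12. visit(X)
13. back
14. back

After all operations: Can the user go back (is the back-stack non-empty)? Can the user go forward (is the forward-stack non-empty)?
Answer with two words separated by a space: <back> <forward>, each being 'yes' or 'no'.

After 1 (visit(M)): cur=M back=1 fwd=0
After 2 (visit(W)): cur=W back=2 fwd=0
After 3 (back): cur=M back=1 fwd=1
After 4 (visit(Z)): cur=Z back=2 fwd=0
After 5 (back): cur=M back=1 fwd=1
After 6 (visit(D)): cur=D back=2 fwd=0
After 7 (back): cur=M back=1 fwd=1
After 8 (visit(P)): cur=P back=2 fwd=0
After 9 (visit(Q)): cur=Q back=3 fwd=0
After 10 (visit(V)): cur=V back=4 fwd=0
After 11 (back): cur=Q back=3 fwd=1
After 12 (visit(X)): cur=X back=4 fwd=0
After 13 (back): cur=Q back=3 fwd=1
After 14 (back): cur=P back=2 fwd=2

Answer: yes yes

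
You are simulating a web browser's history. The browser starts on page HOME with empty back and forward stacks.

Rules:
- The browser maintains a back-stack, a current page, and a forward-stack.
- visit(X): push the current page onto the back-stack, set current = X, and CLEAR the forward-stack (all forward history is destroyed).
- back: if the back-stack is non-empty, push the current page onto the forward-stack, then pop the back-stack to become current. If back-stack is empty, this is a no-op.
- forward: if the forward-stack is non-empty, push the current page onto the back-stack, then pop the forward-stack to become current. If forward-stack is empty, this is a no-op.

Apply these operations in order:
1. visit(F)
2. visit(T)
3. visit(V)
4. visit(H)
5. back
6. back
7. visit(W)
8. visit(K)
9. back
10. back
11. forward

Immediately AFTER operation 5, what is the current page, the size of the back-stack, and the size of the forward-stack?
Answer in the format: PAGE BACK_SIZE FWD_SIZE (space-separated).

After 1 (visit(F)): cur=F back=1 fwd=0
After 2 (visit(T)): cur=T back=2 fwd=0
After 3 (visit(V)): cur=V back=3 fwd=0
After 4 (visit(H)): cur=H back=4 fwd=0
After 5 (back): cur=V back=3 fwd=1

V 3 1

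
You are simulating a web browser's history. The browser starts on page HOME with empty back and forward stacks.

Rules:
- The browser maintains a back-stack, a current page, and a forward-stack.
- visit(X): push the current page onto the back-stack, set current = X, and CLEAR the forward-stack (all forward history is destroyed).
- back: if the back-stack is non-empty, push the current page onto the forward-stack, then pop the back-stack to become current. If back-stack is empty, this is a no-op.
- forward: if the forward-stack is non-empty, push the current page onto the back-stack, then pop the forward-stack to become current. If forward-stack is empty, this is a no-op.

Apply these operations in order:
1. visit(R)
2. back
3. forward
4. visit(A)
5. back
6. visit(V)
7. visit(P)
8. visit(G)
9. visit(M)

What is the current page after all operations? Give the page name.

After 1 (visit(R)): cur=R back=1 fwd=0
After 2 (back): cur=HOME back=0 fwd=1
After 3 (forward): cur=R back=1 fwd=0
After 4 (visit(A)): cur=A back=2 fwd=0
After 5 (back): cur=R back=1 fwd=1
After 6 (visit(V)): cur=V back=2 fwd=0
After 7 (visit(P)): cur=P back=3 fwd=0
After 8 (visit(G)): cur=G back=4 fwd=0
After 9 (visit(M)): cur=M back=5 fwd=0

Answer: M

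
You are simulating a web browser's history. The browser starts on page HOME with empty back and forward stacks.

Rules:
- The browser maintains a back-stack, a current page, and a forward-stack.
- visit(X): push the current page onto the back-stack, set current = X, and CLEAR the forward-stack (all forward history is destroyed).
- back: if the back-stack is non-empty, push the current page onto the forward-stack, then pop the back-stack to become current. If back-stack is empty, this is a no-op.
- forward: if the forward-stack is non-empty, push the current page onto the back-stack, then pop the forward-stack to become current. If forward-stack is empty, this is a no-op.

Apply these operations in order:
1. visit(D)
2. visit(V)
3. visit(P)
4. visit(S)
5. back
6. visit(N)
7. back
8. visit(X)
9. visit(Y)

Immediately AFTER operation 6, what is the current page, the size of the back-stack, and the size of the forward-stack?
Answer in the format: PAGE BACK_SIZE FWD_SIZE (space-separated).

After 1 (visit(D)): cur=D back=1 fwd=0
After 2 (visit(V)): cur=V back=2 fwd=0
After 3 (visit(P)): cur=P back=3 fwd=0
After 4 (visit(S)): cur=S back=4 fwd=0
After 5 (back): cur=P back=3 fwd=1
After 6 (visit(N)): cur=N back=4 fwd=0

N 4 0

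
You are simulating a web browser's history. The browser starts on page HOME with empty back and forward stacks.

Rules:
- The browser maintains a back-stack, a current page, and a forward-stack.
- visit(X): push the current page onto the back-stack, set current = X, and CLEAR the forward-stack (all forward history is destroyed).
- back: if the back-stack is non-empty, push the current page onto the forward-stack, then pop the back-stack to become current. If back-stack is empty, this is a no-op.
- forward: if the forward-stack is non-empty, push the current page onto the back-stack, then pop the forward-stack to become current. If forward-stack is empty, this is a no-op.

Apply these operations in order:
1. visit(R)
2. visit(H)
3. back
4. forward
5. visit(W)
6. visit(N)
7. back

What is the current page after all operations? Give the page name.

Answer: W

Derivation:
After 1 (visit(R)): cur=R back=1 fwd=0
After 2 (visit(H)): cur=H back=2 fwd=0
After 3 (back): cur=R back=1 fwd=1
After 4 (forward): cur=H back=2 fwd=0
After 5 (visit(W)): cur=W back=3 fwd=0
After 6 (visit(N)): cur=N back=4 fwd=0
After 7 (back): cur=W back=3 fwd=1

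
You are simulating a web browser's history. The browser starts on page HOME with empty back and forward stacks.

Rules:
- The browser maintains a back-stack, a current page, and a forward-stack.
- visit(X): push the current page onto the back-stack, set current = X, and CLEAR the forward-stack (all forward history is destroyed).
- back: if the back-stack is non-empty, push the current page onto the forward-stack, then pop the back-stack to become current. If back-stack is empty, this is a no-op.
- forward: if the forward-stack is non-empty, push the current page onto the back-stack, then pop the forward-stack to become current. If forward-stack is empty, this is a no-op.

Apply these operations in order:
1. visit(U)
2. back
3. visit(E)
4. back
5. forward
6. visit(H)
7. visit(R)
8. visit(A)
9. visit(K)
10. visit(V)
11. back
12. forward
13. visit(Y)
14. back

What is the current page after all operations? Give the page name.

After 1 (visit(U)): cur=U back=1 fwd=0
After 2 (back): cur=HOME back=0 fwd=1
After 3 (visit(E)): cur=E back=1 fwd=0
After 4 (back): cur=HOME back=0 fwd=1
After 5 (forward): cur=E back=1 fwd=0
After 6 (visit(H)): cur=H back=2 fwd=0
After 7 (visit(R)): cur=R back=3 fwd=0
After 8 (visit(A)): cur=A back=4 fwd=0
After 9 (visit(K)): cur=K back=5 fwd=0
After 10 (visit(V)): cur=V back=6 fwd=0
After 11 (back): cur=K back=5 fwd=1
After 12 (forward): cur=V back=6 fwd=0
After 13 (visit(Y)): cur=Y back=7 fwd=0
After 14 (back): cur=V back=6 fwd=1

Answer: V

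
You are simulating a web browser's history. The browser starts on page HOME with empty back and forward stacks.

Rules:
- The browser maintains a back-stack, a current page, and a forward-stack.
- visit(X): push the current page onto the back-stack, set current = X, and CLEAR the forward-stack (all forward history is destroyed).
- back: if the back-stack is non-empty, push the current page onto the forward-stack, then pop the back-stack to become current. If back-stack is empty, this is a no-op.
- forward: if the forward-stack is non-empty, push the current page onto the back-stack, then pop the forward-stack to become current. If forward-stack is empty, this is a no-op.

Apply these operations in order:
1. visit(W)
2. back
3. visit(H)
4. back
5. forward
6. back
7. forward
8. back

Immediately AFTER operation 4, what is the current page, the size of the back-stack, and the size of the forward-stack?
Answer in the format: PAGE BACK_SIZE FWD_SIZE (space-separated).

After 1 (visit(W)): cur=W back=1 fwd=0
After 2 (back): cur=HOME back=0 fwd=1
After 3 (visit(H)): cur=H back=1 fwd=0
After 4 (back): cur=HOME back=0 fwd=1

HOME 0 1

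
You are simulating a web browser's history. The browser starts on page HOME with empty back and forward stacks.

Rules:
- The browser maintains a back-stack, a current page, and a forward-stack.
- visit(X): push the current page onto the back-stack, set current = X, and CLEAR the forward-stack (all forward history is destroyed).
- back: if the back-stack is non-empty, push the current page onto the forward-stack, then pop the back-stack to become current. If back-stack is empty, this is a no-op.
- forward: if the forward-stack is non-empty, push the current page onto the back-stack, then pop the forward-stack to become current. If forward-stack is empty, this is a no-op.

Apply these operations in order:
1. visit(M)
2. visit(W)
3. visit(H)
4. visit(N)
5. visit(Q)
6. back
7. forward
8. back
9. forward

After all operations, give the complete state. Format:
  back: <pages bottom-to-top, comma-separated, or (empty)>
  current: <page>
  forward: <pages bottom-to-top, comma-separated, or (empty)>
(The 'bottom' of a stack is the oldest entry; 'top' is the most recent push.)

After 1 (visit(M)): cur=M back=1 fwd=0
After 2 (visit(W)): cur=W back=2 fwd=0
After 3 (visit(H)): cur=H back=3 fwd=0
After 4 (visit(N)): cur=N back=4 fwd=0
After 5 (visit(Q)): cur=Q back=5 fwd=0
After 6 (back): cur=N back=4 fwd=1
After 7 (forward): cur=Q back=5 fwd=0
After 8 (back): cur=N back=4 fwd=1
After 9 (forward): cur=Q back=5 fwd=0

Answer: back: HOME,M,W,H,N
current: Q
forward: (empty)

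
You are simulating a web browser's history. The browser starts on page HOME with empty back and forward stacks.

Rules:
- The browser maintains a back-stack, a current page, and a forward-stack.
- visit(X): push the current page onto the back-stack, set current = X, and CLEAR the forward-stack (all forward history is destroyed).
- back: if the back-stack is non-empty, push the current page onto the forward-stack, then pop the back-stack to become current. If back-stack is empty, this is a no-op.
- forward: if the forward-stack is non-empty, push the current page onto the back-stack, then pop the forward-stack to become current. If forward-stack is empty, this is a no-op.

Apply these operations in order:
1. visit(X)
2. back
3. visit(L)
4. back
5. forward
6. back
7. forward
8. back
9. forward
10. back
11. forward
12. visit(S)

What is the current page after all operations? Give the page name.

After 1 (visit(X)): cur=X back=1 fwd=0
After 2 (back): cur=HOME back=0 fwd=1
After 3 (visit(L)): cur=L back=1 fwd=0
After 4 (back): cur=HOME back=0 fwd=1
After 5 (forward): cur=L back=1 fwd=0
After 6 (back): cur=HOME back=0 fwd=1
After 7 (forward): cur=L back=1 fwd=0
After 8 (back): cur=HOME back=0 fwd=1
After 9 (forward): cur=L back=1 fwd=0
After 10 (back): cur=HOME back=0 fwd=1
After 11 (forward): cur=L back=1 fwd=0
After 12 (visit(S)): cur=S back=2 fwd=0

Answer: S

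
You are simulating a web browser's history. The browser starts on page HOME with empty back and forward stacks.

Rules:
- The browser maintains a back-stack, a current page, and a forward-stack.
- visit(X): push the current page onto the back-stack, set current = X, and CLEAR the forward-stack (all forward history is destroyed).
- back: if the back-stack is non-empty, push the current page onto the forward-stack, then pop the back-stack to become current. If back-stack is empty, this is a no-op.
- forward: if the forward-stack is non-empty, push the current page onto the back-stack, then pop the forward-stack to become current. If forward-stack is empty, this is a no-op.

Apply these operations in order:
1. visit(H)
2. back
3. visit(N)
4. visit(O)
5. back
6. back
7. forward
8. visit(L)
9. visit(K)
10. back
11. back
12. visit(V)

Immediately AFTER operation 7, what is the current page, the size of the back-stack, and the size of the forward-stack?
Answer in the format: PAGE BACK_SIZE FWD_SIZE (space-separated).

After 1 (visit(H)): cur=H back=1 fwd=0
After 2 (back): cur=HOME back=0 fwd=1
After 3 (visit(N)): cur=N back=1 fwd=0
After 4 (visit(O)): cur=O back=2 fwd=0
After 5 (back): cur=N back=1 fwd=1
After 6 (back): cur=HOME back=0 fwd=2
After 7 (forward): cur=N back=1 fwd=1

N 1 1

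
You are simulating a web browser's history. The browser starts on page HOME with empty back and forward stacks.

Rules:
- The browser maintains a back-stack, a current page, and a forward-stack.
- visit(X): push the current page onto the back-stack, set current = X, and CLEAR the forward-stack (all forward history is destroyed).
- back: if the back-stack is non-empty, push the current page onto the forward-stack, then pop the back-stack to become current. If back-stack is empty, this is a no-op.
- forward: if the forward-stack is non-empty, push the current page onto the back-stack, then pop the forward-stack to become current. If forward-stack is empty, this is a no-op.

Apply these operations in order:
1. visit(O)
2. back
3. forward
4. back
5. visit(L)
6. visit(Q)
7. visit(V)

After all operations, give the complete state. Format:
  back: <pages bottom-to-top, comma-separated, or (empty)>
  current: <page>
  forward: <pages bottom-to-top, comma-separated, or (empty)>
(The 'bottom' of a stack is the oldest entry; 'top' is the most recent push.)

Answer: back: HOME,L,Q
current: V
forward: (empty)

Derivation:
After 1 (visit(O)): cur=O back=1 fwd=0
After 2 (back): cur=HOME back=0 fwd=1
After 3 (forward): cur=O back=1 fwd=0
After 4 (back): cur=HOME back=0 fwd=1
After 5 (visit(L)): cur=L back=1 fwd=0
After 6 (visit(Q)): cur=Q back=2 fwd=0
After 7 (visit(V)): cur=V back=3 fwd=0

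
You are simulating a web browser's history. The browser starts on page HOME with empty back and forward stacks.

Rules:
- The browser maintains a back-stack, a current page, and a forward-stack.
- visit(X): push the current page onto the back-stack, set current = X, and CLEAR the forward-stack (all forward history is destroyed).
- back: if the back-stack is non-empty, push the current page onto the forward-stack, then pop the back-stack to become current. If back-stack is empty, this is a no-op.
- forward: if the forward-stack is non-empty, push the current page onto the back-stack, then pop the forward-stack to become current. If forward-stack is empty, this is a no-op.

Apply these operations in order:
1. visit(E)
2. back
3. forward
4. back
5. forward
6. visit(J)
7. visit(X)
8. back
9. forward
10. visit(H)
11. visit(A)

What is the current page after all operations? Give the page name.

After 1 (visit(E)): cur=E back=1 fwd=0
After 2 (back): cur=HOME back=0 fwd=1
After 3 (forward): cur=E back=1 fwd=0
After 4 (back): cur=HOME back=0 fwd=1
After 5 (forward): cur=E back=1 fwd=0
After 6 (visit(J)): cur=J back=2 fwd=0
After 7 (visit(X)): cur=X back=3 fwd=0
After 8 (back): cur=J back=2 fwd=1
After 9 (forward): cur=X back=3 fwd=0
After 10 (visit(H)): cur=H back=4 fwd=0
After 11 (visit(A)): cur=A back=5 fwd=0

Answer: A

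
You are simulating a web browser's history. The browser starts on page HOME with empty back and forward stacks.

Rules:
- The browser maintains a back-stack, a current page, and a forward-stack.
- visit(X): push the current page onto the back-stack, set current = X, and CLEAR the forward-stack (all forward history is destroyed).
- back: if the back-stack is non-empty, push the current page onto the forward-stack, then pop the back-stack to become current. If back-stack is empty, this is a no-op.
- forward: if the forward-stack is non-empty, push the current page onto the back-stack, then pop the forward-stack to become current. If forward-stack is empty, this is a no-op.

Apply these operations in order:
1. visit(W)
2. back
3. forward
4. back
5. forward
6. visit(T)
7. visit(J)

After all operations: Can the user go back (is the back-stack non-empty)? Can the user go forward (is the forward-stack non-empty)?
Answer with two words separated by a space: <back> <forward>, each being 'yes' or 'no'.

Answer: yes no

Derivation:
After 1 (visit(W)): cur=W back=1 fwd=0
After 2 (back): cur=HOME back=0 fwd=1
After 3 (forward): cur=W back=1 fwd=0
After 4 (back): cur=HOME back=0 fwd=1
After 5 (forward): cur=W back=1 fwd=0
After 6 (visit(T)): cur=T back=2 fwd=0
After 7 (visit(J)): cur=J back=3 fwd=0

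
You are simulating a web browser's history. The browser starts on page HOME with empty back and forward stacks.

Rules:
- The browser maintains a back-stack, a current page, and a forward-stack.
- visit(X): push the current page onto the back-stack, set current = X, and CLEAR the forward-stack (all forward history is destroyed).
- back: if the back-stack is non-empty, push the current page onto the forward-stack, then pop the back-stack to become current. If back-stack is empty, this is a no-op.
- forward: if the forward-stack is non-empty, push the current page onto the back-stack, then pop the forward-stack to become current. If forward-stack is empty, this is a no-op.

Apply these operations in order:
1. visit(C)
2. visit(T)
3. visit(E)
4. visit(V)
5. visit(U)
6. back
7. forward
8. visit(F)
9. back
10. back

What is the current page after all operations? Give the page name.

Answer: V

Derivation:
After 1 (visit(C)): cur=C back=1 fwd=0
After 2 (visit(T)): cur=T back=2 fwd=0
After 3 (visit(E)): cur=E back=3 fwd=0
After 4 (visit(V)): cur=V back=4 fwd=0
After 5 (visit(U)): cur=U back=5 fwd=0
After 6 (back): cur=V back=4 fwd=1
After 7 (forward): cur=U back=5 fwd=0
After 8 (visit(F)): cur=F back=6 fwd=0
After 9 (back): cur=U back=5 fwd=1
After 10 (back): cur=V back=4 fwd=2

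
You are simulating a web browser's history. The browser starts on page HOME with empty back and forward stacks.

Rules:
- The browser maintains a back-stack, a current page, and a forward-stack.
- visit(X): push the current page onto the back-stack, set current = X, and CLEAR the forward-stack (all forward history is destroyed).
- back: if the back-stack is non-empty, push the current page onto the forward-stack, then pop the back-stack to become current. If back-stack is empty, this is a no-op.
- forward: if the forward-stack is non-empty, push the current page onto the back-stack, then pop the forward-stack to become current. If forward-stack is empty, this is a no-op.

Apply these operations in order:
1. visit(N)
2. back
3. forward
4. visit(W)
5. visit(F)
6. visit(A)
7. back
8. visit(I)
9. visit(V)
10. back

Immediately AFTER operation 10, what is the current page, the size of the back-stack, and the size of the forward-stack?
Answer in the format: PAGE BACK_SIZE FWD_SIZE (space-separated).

After 1 (visit(N)): cur=N back=1 fwd=0
After 2 (back): cur=HOME back=0 fwd=1
After 3 (forward): cur=N back=1 fwd=0
After 4 (visit(W)): cur=W back=2 fwd=0
After 5 (visit(F)): cur=F back=3 fwd=0
After 6 (visit(A)): cur=A back=4 fwd=0
After 7 (back): cur=F back=3 fwd=1
After 8 (visit(I)): cur=I back=4 fwd=0
After 9 (visit(V)): cur=V back=5 fwd=0
After 10 (back): cur=I back=4 fwd=1

I 4 1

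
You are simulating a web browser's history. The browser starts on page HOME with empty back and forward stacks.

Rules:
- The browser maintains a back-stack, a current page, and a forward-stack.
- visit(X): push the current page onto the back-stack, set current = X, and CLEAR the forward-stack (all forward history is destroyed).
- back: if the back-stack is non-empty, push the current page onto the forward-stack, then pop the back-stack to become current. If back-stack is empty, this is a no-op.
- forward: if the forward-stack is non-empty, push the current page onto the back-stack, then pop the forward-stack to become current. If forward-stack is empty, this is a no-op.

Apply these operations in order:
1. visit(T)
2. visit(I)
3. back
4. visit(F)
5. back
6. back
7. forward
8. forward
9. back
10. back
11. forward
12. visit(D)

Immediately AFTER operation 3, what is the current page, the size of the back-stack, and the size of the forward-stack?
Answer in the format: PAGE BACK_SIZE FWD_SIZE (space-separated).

After 1 (visit(T)): cur=T back=1 fwd=0
After 2 (visit(I)): cur=I back=2 fwd=0
After 3 (back): cur=T back=1 fwd=1

T 1 1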